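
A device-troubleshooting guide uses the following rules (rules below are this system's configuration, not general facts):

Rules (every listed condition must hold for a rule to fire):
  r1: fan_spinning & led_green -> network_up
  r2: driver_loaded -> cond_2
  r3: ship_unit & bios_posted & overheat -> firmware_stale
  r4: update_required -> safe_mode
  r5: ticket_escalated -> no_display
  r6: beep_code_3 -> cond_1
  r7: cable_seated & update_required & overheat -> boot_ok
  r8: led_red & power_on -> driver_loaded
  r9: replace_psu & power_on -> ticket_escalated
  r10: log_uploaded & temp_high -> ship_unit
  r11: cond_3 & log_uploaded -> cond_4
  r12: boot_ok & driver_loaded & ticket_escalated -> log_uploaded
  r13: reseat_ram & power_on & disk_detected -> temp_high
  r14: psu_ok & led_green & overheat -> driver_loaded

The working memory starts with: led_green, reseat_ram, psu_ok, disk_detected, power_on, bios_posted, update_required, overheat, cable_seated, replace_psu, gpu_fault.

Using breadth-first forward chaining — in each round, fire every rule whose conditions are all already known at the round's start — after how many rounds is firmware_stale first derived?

Round 1 fires r4, r7, r9, r13, r14, giving safe_mode, boot_ok, ticket_escalated, temp_high, driver_loaded.
Round 2 fires r2, r5, r12, giving cond_2, no_display, log_uploaded.
Round 3 fires r10, giving ship_unit.
Round 4 fires r3, giving firmware_stale.
firmware_stale first appears in round 4.

4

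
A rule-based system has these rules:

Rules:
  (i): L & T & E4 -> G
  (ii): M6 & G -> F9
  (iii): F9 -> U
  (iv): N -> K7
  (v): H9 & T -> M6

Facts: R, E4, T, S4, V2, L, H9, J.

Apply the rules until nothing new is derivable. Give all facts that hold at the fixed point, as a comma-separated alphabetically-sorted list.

Round 1 fires (i), (v), giving G, M6.
Round 2 fires (ii), giving F9.
Round 3 fires (iii), giving U.

E4, F9, G, H9, J, L, M6, R, S4, T, U, V2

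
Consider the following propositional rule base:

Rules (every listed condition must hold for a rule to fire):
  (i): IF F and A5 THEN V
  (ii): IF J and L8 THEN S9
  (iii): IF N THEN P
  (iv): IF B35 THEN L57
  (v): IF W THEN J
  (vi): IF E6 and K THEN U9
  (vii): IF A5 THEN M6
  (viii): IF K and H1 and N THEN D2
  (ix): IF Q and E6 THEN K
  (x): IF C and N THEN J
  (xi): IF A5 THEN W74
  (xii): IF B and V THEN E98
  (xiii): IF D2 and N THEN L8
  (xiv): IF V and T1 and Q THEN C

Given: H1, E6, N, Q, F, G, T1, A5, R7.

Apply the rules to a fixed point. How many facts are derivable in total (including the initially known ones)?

Round 1: (i) [IF F and A5 THEN V]; (iii) [IF N THEN P]; (vii) [IF A5 THEN M6]; (ix) [IF Q and E6 THEN K]; (xi) [IF A5 THEN W74]. New: V, P, M6, K, W74.
Round 2: (vi) [IF E6 and K THEN U9]; (viii) [IF K and H1 and N THEN D2]; (xiv) [IF V and T1 and Q THEN C]. New: U9, D2, C.
Round 3: (x) [IF C and N THEN J]; (xiii) [IF D2 and N THEN L8]. New: J, L8.
Round 4: (ii) [IF J and L8 THEN S9]. New: S9.
Closure: {A5, C, D2, E6, F, G, H1, J, K, L8, M6, N, P, Q, R7, S9, T1, U9, V, W74} — 20 facts.

20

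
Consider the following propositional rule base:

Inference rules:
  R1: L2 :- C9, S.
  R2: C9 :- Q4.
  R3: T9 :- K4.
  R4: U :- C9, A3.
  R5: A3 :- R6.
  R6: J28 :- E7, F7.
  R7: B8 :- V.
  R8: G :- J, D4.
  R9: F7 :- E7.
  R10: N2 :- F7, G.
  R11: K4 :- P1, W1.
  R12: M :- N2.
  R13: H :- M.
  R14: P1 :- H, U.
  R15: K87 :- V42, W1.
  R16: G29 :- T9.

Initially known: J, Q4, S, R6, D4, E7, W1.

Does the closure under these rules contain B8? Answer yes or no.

no

Round 1: R2 [C9 :- Q4.]; R5 [A3 :- R6.]; R8 [G :- J, D4.]; R9 [F7 :- E7.]. Adds C9, A3, G, F7.
Round 2: R1 [L2 :- C9, S.]; R4 [U :- C9, A3.]; R6 [J28 :- E7, F7.]; R10 [N2 :- F7, G.]. Adds L2, U, J28, N2.
Round 3: R12 [M :- N2.]. Adds M.
Round 4: R13 [H :- M.]. Adds H.
Round 5: R14 [P1 :- H, U.]. Adds P1.
Round 6: R11 [K4 :- P1, W1.]. Adds K4.
Round 7: R3 [T9 :- K4.]. Adds T9.
Round 8: R16 [G29 :- T9.]. Adds G29.
Fixed point reached. B8 is concluded only by R7; R7 needs V (never derived).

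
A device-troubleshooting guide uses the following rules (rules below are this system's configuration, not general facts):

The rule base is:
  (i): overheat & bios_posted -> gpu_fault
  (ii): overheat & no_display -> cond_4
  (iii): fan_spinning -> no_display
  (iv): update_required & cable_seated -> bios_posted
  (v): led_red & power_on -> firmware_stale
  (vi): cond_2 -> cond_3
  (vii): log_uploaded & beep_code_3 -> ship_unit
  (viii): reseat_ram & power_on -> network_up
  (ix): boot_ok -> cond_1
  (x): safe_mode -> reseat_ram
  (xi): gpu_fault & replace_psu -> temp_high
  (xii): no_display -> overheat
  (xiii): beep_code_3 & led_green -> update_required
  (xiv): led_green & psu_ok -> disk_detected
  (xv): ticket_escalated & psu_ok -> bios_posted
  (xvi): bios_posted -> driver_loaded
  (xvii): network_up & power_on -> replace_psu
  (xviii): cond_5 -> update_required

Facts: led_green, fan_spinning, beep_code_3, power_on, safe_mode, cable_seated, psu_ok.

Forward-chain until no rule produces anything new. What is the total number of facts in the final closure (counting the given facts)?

19

Round 1 — (iii), (x), (xiii), (xiv), derive no_display, reseat_ram, update_required, disk_detected.
Round 2 — (iv), (viii), (xii), derive bios_posted, network_up, overheat.
Round 3 — (i), (ii), (xvi), (xvii), derive gpu_fault, cond_4, driver_loaded, replace_psu.
Round 4 — (xi), derive temp_high.
Closure: {beep_code_3, bios_posted, cable_seated, cond_4, disk_detected, driver_loaded, fan_spinning, gpu_fault, led_green, network_up, no_display, overheat, power_on, psu_ok, replace_psu, reseat_ram, safe_mode, temp_high, update_required} — 19 facts.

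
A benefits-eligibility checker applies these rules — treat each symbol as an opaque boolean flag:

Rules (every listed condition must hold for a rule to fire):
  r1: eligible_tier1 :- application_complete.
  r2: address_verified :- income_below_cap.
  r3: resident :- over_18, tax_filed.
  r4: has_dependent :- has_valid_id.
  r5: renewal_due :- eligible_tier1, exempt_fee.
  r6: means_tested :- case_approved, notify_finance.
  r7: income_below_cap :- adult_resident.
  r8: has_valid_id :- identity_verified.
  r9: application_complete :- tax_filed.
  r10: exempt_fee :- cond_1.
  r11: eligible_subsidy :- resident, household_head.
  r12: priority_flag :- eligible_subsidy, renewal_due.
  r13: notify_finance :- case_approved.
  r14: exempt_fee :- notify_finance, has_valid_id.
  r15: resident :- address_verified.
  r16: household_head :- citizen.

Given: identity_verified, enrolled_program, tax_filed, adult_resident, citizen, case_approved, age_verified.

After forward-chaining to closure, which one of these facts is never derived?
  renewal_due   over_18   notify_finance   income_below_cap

over_18

[1] r7 [income_below_cap :- adult_resident.]; r8 [has_valid_id :- identity_verified.]; r9 [application_complete :- tax_filed.]; r13 [notify_finance :- case_approved.]; r16 [household_head :- citizen.]. ⇒ new: income_below_cap, has_valid_id, application_complete, notify_finance, household_head.
[2] r1 [eligible_tier1 :- application_complete.]; r2 [address_verified :- income_below_cap.]; r4 [has_dependent :- has_valid_id.]; r6 [means_tested :- case_approved, notify_finance.]; r14 [exempt_fee :- notify_finance, has_valid_id.]. ⇒ new: eligible_tier1, address_verified, has_dependent, means_tested, exempt_fee.
[3] r5 [renewal_due :- eligible_tier1, exempt_fee.]; r15 [resident :- address_verified.]. ⇒ new: renewal_due, resident.
[4] r11 [eligible_subsidy :- resident, household_head.]. ⇒ new: eligible_subsidy.
[5] r12 [priority_flag :- eligible_subsidy, renewal_due.]. ⇒ new: priority_flag.
Derived: notify_finance (round 1), income_below_cap (round 1), renewal_due (round 3). over_18 never appears in any round.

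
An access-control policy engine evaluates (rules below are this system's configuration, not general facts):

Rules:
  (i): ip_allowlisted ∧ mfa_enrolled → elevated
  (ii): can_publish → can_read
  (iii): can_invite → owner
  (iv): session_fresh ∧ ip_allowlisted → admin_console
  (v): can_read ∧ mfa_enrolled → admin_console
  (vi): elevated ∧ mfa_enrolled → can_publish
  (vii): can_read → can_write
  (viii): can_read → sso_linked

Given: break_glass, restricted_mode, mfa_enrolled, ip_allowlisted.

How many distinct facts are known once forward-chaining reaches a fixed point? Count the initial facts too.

10

Round 1 fires (i), giving elevated.
Round 2 fires (vi), giving can_publish.
Round 3 fires (ii), giving can_read.
Round 4 fires (v), (vii), (viii), giving admin_console, can_write, sso_linked.
Closure: {admin_console, break_glass, can_publish, can_read, can_write, elevated, ip_allowlisted, mfa_enrolled, restricted_mode, sso_linked} — 10 facts.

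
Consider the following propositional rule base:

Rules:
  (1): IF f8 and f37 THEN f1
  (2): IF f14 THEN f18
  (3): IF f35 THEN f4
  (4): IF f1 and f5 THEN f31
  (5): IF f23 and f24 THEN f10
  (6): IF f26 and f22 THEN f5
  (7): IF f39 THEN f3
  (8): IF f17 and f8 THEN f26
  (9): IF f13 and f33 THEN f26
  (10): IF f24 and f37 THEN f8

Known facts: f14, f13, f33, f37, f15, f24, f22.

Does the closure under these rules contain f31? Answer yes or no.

Round 1: (2) [IF f14 THEN f18]; (9) [IF f13 and f33 THEN f26]; (10) [IF f24 and f37 THEN f8]. New: f18, f26, f8.
Round 2: (1) [IF f8 and f37 THEN f1]; (6) [IF f26 and f22 THEN f5]. New: f1, f5.
Round 3: (4) [IF f1 and f5 THEN f31]. New: f31.
f31 appears in round 3, so it is derivable.

yes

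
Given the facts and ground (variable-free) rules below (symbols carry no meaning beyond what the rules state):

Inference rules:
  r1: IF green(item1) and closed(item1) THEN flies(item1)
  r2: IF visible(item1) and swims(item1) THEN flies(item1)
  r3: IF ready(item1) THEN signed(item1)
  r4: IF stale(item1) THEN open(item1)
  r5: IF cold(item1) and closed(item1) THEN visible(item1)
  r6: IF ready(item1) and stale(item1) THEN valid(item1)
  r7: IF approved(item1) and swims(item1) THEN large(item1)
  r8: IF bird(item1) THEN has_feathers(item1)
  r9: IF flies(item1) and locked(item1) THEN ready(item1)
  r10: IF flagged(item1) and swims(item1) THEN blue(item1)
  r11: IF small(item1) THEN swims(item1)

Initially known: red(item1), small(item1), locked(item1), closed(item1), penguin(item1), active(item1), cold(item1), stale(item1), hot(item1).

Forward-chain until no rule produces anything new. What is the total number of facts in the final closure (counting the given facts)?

Round 1 — r4, r5, r11, derive open(item1), visible(item1), swims(item1).
Round 2 — r2, derive flies(item1).
Round 3 — r9, derive ready(item1).
Round 4 — r3, r6, derive signed(item1), valid(item1).
Closure: {active(item1), closed(item1), cold(item1), flies(item1), hot(item1), locked(item1), open(item1), penguin(item1), ready(item1), red(item1), signed(item1), small(item1), stale(item1), swims(item1), valid(item1), visible(item1)} — 16 facts.

16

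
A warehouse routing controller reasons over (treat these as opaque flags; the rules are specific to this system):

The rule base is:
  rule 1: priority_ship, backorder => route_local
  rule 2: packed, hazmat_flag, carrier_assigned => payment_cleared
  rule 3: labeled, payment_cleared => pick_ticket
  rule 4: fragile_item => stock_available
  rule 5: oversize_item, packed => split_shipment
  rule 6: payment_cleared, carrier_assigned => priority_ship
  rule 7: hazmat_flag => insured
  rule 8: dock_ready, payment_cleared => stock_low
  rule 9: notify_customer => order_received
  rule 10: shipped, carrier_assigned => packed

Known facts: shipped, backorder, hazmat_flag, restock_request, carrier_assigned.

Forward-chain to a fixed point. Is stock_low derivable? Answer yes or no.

Round 1 fires rule 7, rule 10, giving insured, packed.
Round 2 fires rule 2, giving payment_cleared.
Round 3 fires rule 6, giving priority_ship.
Round 4 fires rule 1, giving route_local.
Fixed point reached. stock_low is concluded only by rule 8; rule 8 needs dock_ready (never derived).

no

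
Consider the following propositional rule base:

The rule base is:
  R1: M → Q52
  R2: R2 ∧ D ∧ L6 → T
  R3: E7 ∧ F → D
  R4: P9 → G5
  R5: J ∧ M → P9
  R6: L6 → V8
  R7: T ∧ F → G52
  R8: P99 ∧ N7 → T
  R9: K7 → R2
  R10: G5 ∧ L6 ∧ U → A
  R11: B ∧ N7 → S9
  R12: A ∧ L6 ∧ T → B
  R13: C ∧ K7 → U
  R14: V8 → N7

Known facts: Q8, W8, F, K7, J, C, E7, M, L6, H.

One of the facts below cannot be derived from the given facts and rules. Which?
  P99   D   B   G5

P99

Round 1: R1 [M → Q52]; R3 [E7 ∧ F → D]; R5 [J ∧ M → P9]; R6 [L6 → V8]; R9 [K7 → R2]; R13 [C ∧ K7 → U]. Adds Q52, D, P9, V8, R2, U.
Round 2: R2 [R2 ∧ D ∧ L6 → T]; R4 [P9 → G5]; R14 [V8 → N7]. Adds T, G5, N7.
Round 3: R7 [T ∧ F → G52]; R10 [G5 ∧ L6 ∧ U → A]. Adds G52, A.
Round 4: R12 [A ∧ L6 ∧ T → B]. Adds B.
Round 5: R11 [B ∧ N7 → S9]. Adds S9.
Derived: B (round 4), D (round 1), G5 (round 2). P99 never appears in any round.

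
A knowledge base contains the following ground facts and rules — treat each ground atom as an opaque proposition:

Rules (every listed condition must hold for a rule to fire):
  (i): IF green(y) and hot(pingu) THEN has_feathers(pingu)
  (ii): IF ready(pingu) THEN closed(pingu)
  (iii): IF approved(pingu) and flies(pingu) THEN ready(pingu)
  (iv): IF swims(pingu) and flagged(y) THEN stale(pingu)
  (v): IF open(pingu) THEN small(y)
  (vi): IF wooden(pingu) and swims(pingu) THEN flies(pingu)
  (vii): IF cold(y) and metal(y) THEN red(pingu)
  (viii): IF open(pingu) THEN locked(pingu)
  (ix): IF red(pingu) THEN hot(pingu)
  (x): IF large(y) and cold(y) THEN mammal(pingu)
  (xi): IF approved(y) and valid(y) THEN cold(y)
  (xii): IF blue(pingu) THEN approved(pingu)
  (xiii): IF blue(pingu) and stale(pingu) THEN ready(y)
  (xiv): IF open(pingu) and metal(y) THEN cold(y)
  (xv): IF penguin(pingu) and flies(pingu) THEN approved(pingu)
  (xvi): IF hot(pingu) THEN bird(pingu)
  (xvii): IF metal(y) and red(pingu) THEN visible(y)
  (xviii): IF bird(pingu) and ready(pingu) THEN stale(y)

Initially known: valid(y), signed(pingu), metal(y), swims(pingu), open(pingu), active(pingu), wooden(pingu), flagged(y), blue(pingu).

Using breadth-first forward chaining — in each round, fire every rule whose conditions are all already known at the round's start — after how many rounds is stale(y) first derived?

[1] (iv) [IF swims(pingu) and flagged(y) THEN stale(pingu)]; (v) [IF open(pingu) THEN small(y)]; (vi) [IF wooden(pingu) and swims(pingu) THEN flies(pingu)]; (viii) [IF open(pingu) THEN locked(pingu)]; (xii) [IF blue(pingu) THEN approved(pingu)]; (xiv) [IF open(pingu) and metal(y) THEN cold(y)]. ⇒ new: stale(pingu), small(y), flies(pingu), locked(pingu), approved(pingu), cold(y).
[2] (iii) [IF approved(pingu) and flies(pingu) THEN ready(pingu)]; (vii) [IF cold(y) and metal(y) THEN red(pingu)]; (xiii) [IF blue(pingu) and stale(pingu) THEN ready(y)]. ⇒ new: ready(pingu), red(pingu), ready(y).
[3] (ii) [IF ready(pingu) THEN closed(pingu)]; (ix) [IF red(pingu) THEN hot(pingu)]; (xvii) [IF metal(y) and red(pingu) THEN visible(y)]. ⇒ new: closed(pingu), hot(pingu), visible(y).
[4] (xvi) [IF hot(pingu) THEN bird(pingu)]. ⇒ new: bird(pingu).
[5] (xviii) [IF bird(pingu) and ready(pingu) THEN stale(y)]. ⇒ new: stale(y).
stale(y) first appears in round 5.

5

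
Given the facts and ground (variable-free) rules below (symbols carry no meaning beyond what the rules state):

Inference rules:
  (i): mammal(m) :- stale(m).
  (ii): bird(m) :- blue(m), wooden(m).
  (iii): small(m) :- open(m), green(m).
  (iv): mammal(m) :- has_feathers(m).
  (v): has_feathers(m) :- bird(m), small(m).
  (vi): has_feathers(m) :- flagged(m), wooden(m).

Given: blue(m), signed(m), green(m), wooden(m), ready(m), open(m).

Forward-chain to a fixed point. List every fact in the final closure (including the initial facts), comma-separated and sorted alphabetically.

bird(m), blue(m), green(m), has_feathers(m), mammal(m), open(m), ready(m), signed(m), small(m), wooden(m)

Round 1: (ii) [bird(m) :- blue(m), wooden(m).]; (iii) [small(m) :- open(m), green(m).]. Adds bird(m), small(m).
Round 2: (v) [has_feathers(m) :- bird(m), small(m).]. Adds has_feathers(m).
Round 3: (iv) [mammal(m) :- has_feathers(m).]. Adds mammal(m).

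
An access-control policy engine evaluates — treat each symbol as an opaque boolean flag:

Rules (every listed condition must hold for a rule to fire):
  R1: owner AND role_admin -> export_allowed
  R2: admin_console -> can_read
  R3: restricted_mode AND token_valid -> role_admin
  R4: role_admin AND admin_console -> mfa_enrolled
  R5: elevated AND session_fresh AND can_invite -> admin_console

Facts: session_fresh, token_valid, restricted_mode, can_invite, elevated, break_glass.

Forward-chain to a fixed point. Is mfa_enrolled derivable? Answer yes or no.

Round 1: R3 [restricted_mode AND token_valid -> role_admin]; R5 [elevated AND session_fresh AND can_invite -> admin_console]. Adds role_admin, admin_console.
Round 2: R2 [admin_console -> can_read]; R4 [role_admin AND admin_console -> mfa_enrolled]. Adds can_read, mfa_enrolled.
mfa_enrolled appears in round 2, so it is derivable.

yes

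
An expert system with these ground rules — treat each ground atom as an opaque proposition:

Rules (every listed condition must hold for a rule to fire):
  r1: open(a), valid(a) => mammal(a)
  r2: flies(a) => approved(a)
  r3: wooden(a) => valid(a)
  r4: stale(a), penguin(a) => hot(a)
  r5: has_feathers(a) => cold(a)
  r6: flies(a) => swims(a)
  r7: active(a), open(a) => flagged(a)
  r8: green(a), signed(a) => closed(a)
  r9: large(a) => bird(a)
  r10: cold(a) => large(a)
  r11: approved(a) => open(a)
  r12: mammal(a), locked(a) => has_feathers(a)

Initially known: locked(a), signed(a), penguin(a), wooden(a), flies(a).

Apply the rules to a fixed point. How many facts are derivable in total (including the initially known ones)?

Round 1: r2 [flies(a) => approved(a)]; r3 [wooden(a) => valid(a)]; r6 [flies(a) => swims(a)]. New: approved(a), valid(a), swims(a).
Round 2: r11 [approved(a) => open(a)]. New: open(a).
Round 3: r1 [open(a), valid(a) => mammal(a)]. New: mammal(a).
Round 4: r12 [mammal(a), locked(a) => has_feathers(a)]. New: has_feathers(a).
Round 5: r5 [has_feathers(a) => cold(a)]. New: cold(a).
Round 6: r10 [cold(a) => large(a)]. New: large(a).
Round 7: r9 [large(a) => bird(a)]. New: bird(a).
Closure: {approved(a), bird(a), cold(a), flies(a), has_feathers(a), large(a), locked(a), mammal(a), open(a), penguin(a), signed(a), swims(a), valid(a), wooden(a)} — 14 facts.

14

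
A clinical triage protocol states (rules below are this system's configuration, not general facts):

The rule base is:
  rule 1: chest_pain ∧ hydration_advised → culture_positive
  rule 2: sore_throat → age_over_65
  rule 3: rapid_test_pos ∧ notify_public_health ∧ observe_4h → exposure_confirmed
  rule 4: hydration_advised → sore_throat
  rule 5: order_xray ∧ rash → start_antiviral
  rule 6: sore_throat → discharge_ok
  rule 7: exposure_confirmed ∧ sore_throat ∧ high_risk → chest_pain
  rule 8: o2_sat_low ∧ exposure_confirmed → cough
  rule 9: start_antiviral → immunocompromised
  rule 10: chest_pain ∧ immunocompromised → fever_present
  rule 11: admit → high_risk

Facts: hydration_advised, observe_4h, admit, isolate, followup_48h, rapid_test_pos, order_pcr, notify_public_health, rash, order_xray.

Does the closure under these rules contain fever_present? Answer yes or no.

yes

[1] rule 3 [rapid_test_pos ∧ notify_public_health ∧ observe_4h → exposure_confirmed]; rule 4 [hydration_advised → sore_throat]; rule 5 [order_xray ∧ rash → start_antiviral]; rule 11 [admit → high_risk]. ⇒ new: exposure_confirmed, sore_throat, start_antiviral, high_risk.
[2] rule 2 [sore_throat → age_over_65]; rule 6 [sore_throat → discharge_ok]; rule 7 [exposure_confirmed ∧ sore_throat ∧ high_risk → chest_pain]; rule 9 [start_antiviral → immunocompromised]. ⇒ new: age_over_65, discharge_ok, chest_pain, immunocompromised.
[3] rule 1 [chest_pain ∧ hydration_advised → culture_positive]; rule 10 [chest_pain ∧ immunocompromised → fever_present]. ⇒ new: culture_positive, fever_present.
fever_present appears in round 3, so it is derivable.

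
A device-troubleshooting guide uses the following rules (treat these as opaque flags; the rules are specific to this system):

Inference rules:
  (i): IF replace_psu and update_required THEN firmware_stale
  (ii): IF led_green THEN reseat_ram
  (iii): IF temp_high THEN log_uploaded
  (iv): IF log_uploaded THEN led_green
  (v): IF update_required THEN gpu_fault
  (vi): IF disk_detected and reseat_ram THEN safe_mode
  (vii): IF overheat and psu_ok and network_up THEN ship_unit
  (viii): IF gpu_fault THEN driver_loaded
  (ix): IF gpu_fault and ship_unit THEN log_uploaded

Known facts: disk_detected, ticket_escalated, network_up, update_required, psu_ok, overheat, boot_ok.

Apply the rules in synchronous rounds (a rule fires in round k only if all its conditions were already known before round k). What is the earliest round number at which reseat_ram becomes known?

4

Round 1: (v) [IF update_required THEN gpu_fault]; (vii) [IF overheat and psu_ok and network_up THEN ship_unit]. Adds gpu_fault, ship_unit.
Round 2: (viii) [IF gpu_fault THEN driver_loaded]; (ix) [IF gpu_fault and ship_unit THEN log_uploaded]. Adds driver_loaded, log_uploaded.
Round 3: (iv) [IF log_uploaded THEN led_green]. Adds led_green.
Round 4: (ii) [IF led_green THEN reseat_ram]. Adds reseat_ram.
reseat_ram first appears in round 4.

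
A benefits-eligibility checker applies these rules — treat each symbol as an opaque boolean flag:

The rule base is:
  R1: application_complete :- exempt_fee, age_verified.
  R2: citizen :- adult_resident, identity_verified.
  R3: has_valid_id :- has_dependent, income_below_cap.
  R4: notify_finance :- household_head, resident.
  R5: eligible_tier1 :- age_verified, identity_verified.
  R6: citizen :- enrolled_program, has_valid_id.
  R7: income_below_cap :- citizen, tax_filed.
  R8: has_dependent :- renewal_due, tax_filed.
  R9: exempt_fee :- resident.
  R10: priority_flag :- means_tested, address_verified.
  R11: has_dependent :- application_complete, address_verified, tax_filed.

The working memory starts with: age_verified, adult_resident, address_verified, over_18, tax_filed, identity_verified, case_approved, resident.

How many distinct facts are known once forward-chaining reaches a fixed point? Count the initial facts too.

15

[1] R2 [citizen :- adult_resident, identity_verified.]; R5 [eligible_tier1 :- age_verified, identity_verified.]; R9 [exempt_fee :- resident.]. ⇒ new: citizen, eligible_tier1, exempt_fee.
[2] R1 [application_complete :- exempt_fee, age_verified.]; R7 [income_below_cap :- citizen, tax_filed.]. ⇒ new: application_complete, income_below_cap.
[3] R11 [has_dependent :- application_complete, address_verified, tax_filed.]. ⇒ new: has_dependent.
[4] R3 [has_valid_id :- has_dependent, income_below_cap.]. ⇒ new: has_valid_id.
Closure: {address_verified, adult_resident, age_verified, application_complete, case_approved, citizen, eligible_tier1, exempt_fee, has_dependent, has_valid_id, identity_verified, income_below_cap, over_18, resident, tax_filed} — 15 facts.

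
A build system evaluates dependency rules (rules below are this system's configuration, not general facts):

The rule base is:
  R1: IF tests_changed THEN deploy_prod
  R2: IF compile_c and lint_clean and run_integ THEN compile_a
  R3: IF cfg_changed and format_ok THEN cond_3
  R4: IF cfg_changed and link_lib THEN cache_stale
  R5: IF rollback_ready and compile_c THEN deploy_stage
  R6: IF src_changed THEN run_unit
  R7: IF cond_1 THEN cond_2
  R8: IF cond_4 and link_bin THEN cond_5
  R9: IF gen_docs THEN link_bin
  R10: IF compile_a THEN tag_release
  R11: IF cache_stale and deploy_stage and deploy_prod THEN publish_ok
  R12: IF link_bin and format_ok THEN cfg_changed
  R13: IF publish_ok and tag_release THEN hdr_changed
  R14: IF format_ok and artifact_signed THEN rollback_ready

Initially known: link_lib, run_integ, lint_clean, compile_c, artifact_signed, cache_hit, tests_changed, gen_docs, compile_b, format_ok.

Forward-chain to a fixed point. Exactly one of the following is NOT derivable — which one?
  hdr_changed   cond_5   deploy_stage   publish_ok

Round 1 — R1, R2, R9, R14, derive deploy_prod, compile_a, link_bin, rollback_ready.
Round 2 — R5, R10, R12, derive deploy_stage, tag_release, cfg_changed.
Round 3 — R3, R4, derive cond_3, cache_stale.
Round 4 — R11, derive publish_ok.
Round 5 — R13, derive hdr_changed.
Derived: publish_ok (round 4), deploy_stage (round 2), hdr_changed (round 5). cond_5 never appears in any round.

cond_5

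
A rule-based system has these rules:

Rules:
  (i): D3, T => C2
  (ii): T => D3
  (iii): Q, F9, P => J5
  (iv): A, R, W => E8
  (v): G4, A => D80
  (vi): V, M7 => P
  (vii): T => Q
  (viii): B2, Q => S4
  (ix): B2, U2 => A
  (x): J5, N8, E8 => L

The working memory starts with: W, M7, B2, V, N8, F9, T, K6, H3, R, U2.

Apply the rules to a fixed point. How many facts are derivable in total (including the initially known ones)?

20

Round 1 fires (ii), (vi), (vii), (ix), giving D3, P, Q, A.
Round 2 fires (i), (iii), (iv), (viii), giving C2, J5, E8, S4.
Round 3 fires (x), giving L.
Closure: {A, B2, C2, D3, E8, F9, H3, J5, K6, L, M7, N8, P, Q, R, S4, T, U2, V, W} — 20 facts.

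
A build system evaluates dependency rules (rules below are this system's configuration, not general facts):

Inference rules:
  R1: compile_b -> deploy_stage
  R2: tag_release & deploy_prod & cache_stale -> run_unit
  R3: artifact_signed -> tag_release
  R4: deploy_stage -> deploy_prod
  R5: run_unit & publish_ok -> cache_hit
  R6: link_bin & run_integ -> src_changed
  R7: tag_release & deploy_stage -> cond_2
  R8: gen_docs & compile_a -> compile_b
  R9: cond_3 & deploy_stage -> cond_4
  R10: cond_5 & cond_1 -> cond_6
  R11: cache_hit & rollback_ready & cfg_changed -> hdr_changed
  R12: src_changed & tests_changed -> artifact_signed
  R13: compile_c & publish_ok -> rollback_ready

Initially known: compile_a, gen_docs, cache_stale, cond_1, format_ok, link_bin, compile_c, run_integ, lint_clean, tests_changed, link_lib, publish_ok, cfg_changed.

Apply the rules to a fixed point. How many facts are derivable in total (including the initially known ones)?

24

Round 1: R6 [link_bin & run_integ -> src_changed]; R8 [gen_docs & compile_a -> compile_b]; R13 [compile_c & publish_ok -> rollback_ready]. New: src_changed, compile_b, rollback_ready.
Round 2: R1 [compile_b -> deploy_stage]; R12 [src_changed & tests_changed -> artifact_signed]. New: deploy_stage, artifact_signed.
Round 3: R3 [artifact_signed -> tag_release]; R4 [deploy_stage -> deploy_prod]. New: tag_release, deploy_prod.
Round 4: R2 [tag_release & deploy_prod & cache_stale -> run_unit]; R7 [tag_release & deploy_stage -> cond_2]. New: run_unit, cond_2.
Round 5: R5 [run_unit & publish_ok -> cache_hit]. New: cache_hit.
Round 6: R11 [cache_hit & rollback_ready & cfg_changed -> hdr_changed]. New: hdr_changed.
Closure: {artifact_signed, cache_hit, cache_stale, cfg_changed, compile_a, compile_b, compile_c, cond_1, cond_2, deploy_prod, deploy_stage, format_ok, gen_docs, hdr_changed, link_bin, link_lib, lint_clean, publish_ok, rollback_ready, run_integ, run_unit, src_changed, tag_release, tests_changed} — 24 facts.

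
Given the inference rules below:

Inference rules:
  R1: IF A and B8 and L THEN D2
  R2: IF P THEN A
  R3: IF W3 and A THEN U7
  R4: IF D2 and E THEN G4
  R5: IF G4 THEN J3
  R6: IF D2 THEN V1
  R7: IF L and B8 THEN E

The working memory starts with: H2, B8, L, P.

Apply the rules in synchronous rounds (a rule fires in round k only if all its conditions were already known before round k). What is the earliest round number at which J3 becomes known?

Round 1 — R2, R7, derive A, E.
Round 2 — R1, derive D2.
Round 3 — R4, R6, derive G4, V1.
Round 4 — R5, derive J3.
J3 first appears in round 4.

4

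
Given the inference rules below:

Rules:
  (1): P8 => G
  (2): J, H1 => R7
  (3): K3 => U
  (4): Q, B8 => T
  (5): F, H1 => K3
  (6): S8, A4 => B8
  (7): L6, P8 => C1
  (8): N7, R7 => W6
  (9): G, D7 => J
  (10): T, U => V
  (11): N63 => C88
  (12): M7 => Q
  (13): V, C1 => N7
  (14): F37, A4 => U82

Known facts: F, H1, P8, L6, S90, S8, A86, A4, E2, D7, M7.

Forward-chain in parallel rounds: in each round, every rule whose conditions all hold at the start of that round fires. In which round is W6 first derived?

5

Round 1 — (1), (5), (6), (7), (12), derive G, K3, B8, C1, Q.
Round 2 — (3), (4), (9), derive U, T, J.
Round 3 — (2), (10), derive R7, V.
Round 4 — (13), derive N7.
Round 5 — (8), derive W6.
W6 first appears in round 5.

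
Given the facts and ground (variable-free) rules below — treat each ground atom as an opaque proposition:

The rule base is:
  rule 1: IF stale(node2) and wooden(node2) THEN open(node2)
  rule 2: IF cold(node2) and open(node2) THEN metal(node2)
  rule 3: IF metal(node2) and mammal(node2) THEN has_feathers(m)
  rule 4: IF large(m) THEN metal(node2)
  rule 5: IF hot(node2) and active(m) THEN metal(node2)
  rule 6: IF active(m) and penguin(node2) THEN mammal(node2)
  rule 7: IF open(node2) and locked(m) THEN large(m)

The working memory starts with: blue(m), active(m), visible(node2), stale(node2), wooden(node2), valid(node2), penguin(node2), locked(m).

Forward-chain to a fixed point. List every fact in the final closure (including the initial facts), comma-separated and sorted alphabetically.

active(m), blue(m), has_feathers(m), large(m), locked(m), mammal(node2), metal(node2), open(node2), penguin(node2), stale(node2), valid(node2), visible(node2), wooden(node2)

[1] rule 1 [IF stale(node2) and wooden(node2) THEN open(node2)]; rule 6 [IF active(m) and penguin(node2) THEN mammal(node2)]. ⇒ new: open(node2), mammal(node2).
[2] rule 7 [IF open(node2) and locked(m) THEN large(m)]. ⇒ new: large(m).
[3] rule 4 [IF large(m) THEN metal(node2)]. ⇒ new: metal(node2).
[4] rule 3 [IF metal(node2) and mammal(node2) THEN has_feathers(m)]. ⇒ new: has_feathers(m).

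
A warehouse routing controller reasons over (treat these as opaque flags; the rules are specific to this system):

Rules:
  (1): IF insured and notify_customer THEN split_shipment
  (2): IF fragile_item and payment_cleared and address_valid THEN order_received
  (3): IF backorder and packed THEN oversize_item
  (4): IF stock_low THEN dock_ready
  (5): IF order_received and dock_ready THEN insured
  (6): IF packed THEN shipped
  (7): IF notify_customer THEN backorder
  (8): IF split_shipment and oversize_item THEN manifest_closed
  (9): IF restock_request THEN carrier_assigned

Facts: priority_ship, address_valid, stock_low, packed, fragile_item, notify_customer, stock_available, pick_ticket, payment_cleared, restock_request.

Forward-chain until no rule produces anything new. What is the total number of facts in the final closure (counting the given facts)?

[1] (2) [IF fragile_item and payment_cleared and address_valid THEN order_received]; (4) [IF stock_low THEN dock_ready]; (6) [IF packed THEN shipped]; (7) [IF notify_customer THEN backorder]; (9) [IF restock_request THEN carrier_assigned]. ⇒ new: order_received, dock_ready, shipped, backorder, carrier_assigned.
[2] (3) [IF backorder and packed THEN oversize_item]; (5) [IF order_received and dock_ready THEN insured]. ⇒ new: oversize_item, insured.
[3] (1) [IF insured and notify_customer THEN split_shipment]. ⇒ new: split_shipment.
[4] (8) [IF split_shipment and oversize_item THEN manifest_closed]. ⇒ new: manifest_closed.
Closure: {address_valid, backorder, carrier_assigned, dock_ready, fragile_item, insured, manifest_closed, notify_customer, order_received, oversize_item, packed, payment_cleared, pick_ticket, priority_ship, restock_request, shipped, split_shipment, stock_available, stock_low} — 19 facts.

19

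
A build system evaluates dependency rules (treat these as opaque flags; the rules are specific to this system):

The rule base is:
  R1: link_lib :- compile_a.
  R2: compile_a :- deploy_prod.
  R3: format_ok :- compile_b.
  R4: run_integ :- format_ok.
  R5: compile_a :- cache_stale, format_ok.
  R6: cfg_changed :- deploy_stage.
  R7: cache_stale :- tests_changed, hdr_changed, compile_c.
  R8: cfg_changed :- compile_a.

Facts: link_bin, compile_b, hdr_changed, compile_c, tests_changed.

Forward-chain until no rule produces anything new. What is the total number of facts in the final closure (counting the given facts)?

11

Round 1 fires R3, R7, giving format_ok, cache_stale.
Round 2 fires R4, R5, giving run_integ, compile_a.
Round 3 fires R1, R8, giving link_lib, cfg_changed.
Closure: {cache_stale, cfg_changed, compile_a, compile_b, compile_c, format_ok, hdr_changed, link_bin, link_lib, run_integ, tests_changed} — 11 facts.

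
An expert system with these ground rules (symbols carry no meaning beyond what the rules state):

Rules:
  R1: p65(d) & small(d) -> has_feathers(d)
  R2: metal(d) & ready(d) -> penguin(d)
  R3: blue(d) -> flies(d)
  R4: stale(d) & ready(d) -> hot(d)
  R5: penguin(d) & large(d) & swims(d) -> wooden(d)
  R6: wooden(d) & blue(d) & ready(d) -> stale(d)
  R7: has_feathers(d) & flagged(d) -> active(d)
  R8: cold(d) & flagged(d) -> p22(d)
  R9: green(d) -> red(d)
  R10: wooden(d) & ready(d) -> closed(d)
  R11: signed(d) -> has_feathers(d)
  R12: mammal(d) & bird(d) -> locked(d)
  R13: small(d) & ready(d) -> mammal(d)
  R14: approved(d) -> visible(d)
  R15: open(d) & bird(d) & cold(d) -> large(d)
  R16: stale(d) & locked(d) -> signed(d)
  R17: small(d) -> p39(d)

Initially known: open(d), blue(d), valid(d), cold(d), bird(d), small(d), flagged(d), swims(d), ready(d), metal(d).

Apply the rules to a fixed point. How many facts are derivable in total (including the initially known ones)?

Round 1 — R2, R3, R8, R13, R15, R17, derive penguin(d), flies(d), p22(d), mammal(d), large(d), p39(d).
Round 2 — R5, R12, derive wooden(d), locked(d).
Round 3 — R6, R10, derive stale(d), closed(d).
Round 4 — R4, R16, derive hot(d), signed(d).
Round 5 — R11, derive has_feathers(d).
Round 6 — R7, derive active(d).
Closure: {active(d), bird(d), blue(d), closed(d), cold(d), flagged(d), flies(d), has_feathers(d), hot(d), large(d), locked(d), mammal(d), metal(d), open(d), p22(d), p39(d), penguin(d), ready(d), signed(d), small(d), stale(d), swims(d), valid(d), wooden(d)} — 24 facts.

24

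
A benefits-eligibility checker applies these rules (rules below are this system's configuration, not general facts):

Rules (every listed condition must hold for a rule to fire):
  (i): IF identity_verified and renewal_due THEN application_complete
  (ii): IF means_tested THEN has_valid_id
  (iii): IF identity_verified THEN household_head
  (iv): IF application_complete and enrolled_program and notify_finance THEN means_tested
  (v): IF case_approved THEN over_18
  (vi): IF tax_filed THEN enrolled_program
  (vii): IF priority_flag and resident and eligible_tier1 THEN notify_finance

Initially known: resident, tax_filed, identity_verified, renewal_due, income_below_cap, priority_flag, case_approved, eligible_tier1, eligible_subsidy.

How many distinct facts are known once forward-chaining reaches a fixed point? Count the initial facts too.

Round 1 — (i), (iii), (v), (vi), (vii), derive application_complete, household_head, over_18, enrolled_program, notify_finance.
Round 2 — (iv), derive means_tested.
Round 3 — (ii), derive has_valid_id.
Closure: {application_complete, case_approved, eligible_subsidy, eligible_tier1, enrolled_program, has_valid_id, household_head, identity_verified, income_below_cap, means_tested, notify_finance, over_18, priority_flag, renewal_due, resident, tax_filed} — 16 facts.

16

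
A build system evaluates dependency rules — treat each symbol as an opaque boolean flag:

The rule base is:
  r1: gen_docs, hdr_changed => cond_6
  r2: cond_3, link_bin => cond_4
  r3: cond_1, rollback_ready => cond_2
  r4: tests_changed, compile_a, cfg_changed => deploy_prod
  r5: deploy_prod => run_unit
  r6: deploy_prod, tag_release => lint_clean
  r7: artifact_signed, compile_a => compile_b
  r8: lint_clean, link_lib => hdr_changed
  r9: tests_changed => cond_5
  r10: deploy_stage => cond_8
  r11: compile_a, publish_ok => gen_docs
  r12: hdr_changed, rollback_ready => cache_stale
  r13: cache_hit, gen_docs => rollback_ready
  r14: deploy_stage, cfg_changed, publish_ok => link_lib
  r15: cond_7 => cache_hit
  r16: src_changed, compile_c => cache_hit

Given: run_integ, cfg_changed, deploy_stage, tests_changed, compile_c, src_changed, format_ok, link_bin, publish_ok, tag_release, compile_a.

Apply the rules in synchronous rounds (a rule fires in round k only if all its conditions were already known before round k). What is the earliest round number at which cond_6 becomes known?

4

[1] r4 [tests_changed, compile_a, cfg_changed => deploy_prod]; r9 [tests_changed => cond_5]; r10 [deploy_stage => cond_8]; r11 [compile_a, publish_ok => gen_docs]; r14 [deploy_stage, cfg_changed, publish_ok => link_lib]; r16 [src_changed, compile_c => cache_hit]. ⇒ new: deploy_prod, cond_5, cond_8, gen_docs, link_lib, cache_hit.
[2] r5 [deploy_prod => run_unit]; r6 [deploy_prod, tag_release => lint_clean]; r13 [cache_hit, gen_docs => rollback_ready]. ⇒ new: run_unit, lint_clean, rollback_ready.
[3] r8 [lint_clean, link_lib => hdr_changed]. ⇒ new: hdr_changed.
[4] r1 [gen_docs, hdr_changed => cond_6]; r12 [hdr_changed, rollback_ready => cache_stale]. ⇒ new: cond_6, cache_stale.
cond_6 first appears in round 4.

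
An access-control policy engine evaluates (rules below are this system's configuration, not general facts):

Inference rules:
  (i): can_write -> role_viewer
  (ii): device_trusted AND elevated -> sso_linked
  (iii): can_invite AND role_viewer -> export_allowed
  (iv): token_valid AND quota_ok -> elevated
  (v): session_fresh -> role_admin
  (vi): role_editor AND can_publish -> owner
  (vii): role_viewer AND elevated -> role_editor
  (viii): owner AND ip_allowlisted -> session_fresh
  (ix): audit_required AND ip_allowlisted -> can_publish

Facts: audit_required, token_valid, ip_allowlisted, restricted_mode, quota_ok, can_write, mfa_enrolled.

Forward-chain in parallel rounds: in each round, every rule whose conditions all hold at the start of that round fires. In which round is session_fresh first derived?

4

Round 1: (i) [can_write -> role_viewer]; (iv) [token_valid AND quota_ok -> elevated]; (ix) [audit_required AND ip_allowlisted -> can_publish]. Adds role_viewer, elevated, can_publish.
Round 2: (vii) [role_viewer AND elevated -> role_editor]. Adds role_editor.
Round 3: (vi) [role_editor AND can_publish -> owner]. Adds owner.
Round 4: (viii) [owner AND ip_allowlisted -> session_fresh]. Adds session_fresh.
session_fresh first appears in round 4.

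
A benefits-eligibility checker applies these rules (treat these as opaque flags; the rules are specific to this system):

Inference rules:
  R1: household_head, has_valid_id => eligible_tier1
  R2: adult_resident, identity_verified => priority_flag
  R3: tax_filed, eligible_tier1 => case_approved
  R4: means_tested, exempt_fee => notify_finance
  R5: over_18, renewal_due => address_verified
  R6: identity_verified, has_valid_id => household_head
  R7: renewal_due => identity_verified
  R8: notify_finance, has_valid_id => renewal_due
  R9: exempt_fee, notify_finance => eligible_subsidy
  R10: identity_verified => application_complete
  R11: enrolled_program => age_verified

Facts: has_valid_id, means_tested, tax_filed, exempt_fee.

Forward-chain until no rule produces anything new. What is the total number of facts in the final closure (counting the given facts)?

Round 1: R4 [means_tested, exempt_fee => notify_finance]. Adds notify_finance.
Round 2: R8 [notify_finance, has_valid_id => renewal_due]; R9 [exempt_fee, notify_finance => eligible_subsidy]. Adds renewal_due, eligible_subsidy.
Round 3: R7 [renewal_due => identity_verified]. Adds identity_verified.
Round 4: R6 [identity_verified, has_valid_id => household_head]; R10 [identity_verified => application_complete]. Adds household_head, application_complete.
Round 5: R1 [household_head, has_valid_id => eligible_tier1]. Adds eligible_tier1.
Round 6: R3 [tax_filed, eligible_tier1 => case_approved]. Adds case_approved.
Closure: {application_complete, case_approved, eligible_subsidy, eligible_tier1, exempt_fee, has_valid_id, household_head, identity_verified, means_tested, notify_finance, renewal_due, tax_filed} — 12 facts.

12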